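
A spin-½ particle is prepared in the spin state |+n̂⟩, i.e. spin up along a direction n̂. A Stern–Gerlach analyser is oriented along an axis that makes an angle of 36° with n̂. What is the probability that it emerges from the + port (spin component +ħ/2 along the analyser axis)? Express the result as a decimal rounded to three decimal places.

For spin-½, the probability of finding spin-up along an axis at angle θ to the initial spin direction is cos²(θ/2); spin-down is sin²(θ/2).
θ = 36°, so P = cos²(18°) ≈ 0.905.

0.905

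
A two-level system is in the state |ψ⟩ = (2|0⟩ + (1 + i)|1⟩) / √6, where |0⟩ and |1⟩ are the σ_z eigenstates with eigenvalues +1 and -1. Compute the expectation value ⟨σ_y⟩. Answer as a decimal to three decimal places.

0.667

⟨σ_y⟩ = 2 Im(a* b)/(|a|²+|b|²) with a = 2, b = (1 + i).
a* b = (2 + 2i), so ⟨σ_y⟩ = 4/6.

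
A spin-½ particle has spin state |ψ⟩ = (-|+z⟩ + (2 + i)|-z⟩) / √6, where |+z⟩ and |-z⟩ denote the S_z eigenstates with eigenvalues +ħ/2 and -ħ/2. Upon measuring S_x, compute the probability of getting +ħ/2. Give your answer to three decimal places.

|+x⟩ = (|+z⟩ + |-z⟩)/√2, so ⟨+x|ψ⟩ = (1 + i) / (√2·√6).
P = |1 + i|² / 12 = 2/12.

0.167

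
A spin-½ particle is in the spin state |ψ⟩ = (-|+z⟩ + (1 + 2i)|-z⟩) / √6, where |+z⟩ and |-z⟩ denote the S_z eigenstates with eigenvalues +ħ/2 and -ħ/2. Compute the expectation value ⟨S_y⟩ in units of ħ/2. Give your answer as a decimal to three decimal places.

⟨σ_y⟩ = 2 Im(a* b)/(|a|²+|b|²) with a = -1, b = (1 + 2i).
a* b = (-1 - 2i), so ⟨σ_y⟩ = -4/6.
⟨S_y⟩ = (ħ/2)·⟨σ_y⟩.

-0.667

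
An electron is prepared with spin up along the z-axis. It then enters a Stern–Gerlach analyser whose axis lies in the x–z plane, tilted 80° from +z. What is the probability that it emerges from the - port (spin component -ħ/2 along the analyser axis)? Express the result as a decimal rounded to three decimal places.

0.413

For spin-½, the probability of finding spin-up along an axis at angle θ to the initial spin direction is cos²(θ/2); spin-down is sin²(θ/2).
θ = 80°, so P = sin²(40°) ≈ 0.413.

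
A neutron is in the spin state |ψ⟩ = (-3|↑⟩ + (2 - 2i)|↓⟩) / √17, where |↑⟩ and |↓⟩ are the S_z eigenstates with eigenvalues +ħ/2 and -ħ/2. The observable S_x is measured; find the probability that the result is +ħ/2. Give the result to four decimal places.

|+x⟩ = (|↑⟩ + |↓⟩)/√2, so ⟨+x|ψ⟩ = (-1 - 2i) / (√2·√17).
P = |-1 - 2i|² / 34 = 5/34.

0.1471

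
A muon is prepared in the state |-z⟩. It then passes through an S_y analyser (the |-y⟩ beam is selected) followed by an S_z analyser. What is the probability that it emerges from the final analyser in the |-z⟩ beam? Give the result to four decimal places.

First analyser (S_y): from |-z⟩, P(|-y⟩) = 1/2.
After stage 1 the state is |-y⟩; P(|-z⟩) = |⟨-z|-y⟩|² = 1/2.
Joint probability = 1/2 × 1/2 = 0.2500.

0.2500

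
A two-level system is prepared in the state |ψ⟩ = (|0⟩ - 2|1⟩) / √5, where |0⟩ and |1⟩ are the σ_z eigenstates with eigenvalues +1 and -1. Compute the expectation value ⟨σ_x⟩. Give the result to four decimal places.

⟨σ_x⟩ = 2 Re(a* b)/(|a|²+|b|²) with a = 1, b = -2.
a* b = -2, so ⟨σ_x⟩ = -4/5.

-0.8000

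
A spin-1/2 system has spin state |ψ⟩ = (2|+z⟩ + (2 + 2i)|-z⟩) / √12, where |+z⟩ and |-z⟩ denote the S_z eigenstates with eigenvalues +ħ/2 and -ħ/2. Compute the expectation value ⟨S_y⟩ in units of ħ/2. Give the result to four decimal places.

0.6667

⟨σ_y⟩ = 2 Im(a* b)/(|a|²+|b|²) with a = 2, b = (2 + 2i).
a* b = (4 + 4i), so ⟨σ_y⟩ = 8/12.
⟨S_y⟩ = (ħ/2)·⟨σ_y⟩.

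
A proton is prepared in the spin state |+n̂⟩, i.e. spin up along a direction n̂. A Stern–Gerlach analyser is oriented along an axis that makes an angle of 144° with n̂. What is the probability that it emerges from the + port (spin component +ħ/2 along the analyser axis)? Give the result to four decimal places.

For spin-½, the probability of finding spin-up along an axis at angle θ to the initial spin direction is cos²(θ/2); spin-down is sin²(θ/2).
θ = 144°, so P = cos²(72°) ≈ 0.0955.

0.0955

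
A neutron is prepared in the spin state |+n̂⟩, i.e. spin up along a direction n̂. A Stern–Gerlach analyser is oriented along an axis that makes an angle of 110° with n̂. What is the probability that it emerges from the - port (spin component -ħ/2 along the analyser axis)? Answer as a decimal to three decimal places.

0.671

For spin-½, the probability of finding spin-up along an axis at angle θ to the initial spin direction is cos²(θ/2); spin-down is sin²(θ/2).
θ = 110°, so P = sin²(55°) ≈ 0.671.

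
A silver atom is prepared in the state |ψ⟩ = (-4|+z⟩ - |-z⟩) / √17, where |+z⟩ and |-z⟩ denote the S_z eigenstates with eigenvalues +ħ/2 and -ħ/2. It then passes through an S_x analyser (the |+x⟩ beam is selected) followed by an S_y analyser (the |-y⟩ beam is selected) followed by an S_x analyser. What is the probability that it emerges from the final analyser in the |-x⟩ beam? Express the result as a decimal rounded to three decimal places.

First analyser (S_x): P(|+x⟩) = |⟨+x|ψ⟩|² = 25/34.
After stage 1 the state is |+x⟩; P(|-y⟩) = |⟨-y|+x⟩|² = 1/2.
After stage 2 the state is |-y⟩; P(|-x⟩) = |⟨-x|-y⟩|² = 1/2.
Joint probability = 25/34 × 1/2 × 1/2 = 0.184.

0.184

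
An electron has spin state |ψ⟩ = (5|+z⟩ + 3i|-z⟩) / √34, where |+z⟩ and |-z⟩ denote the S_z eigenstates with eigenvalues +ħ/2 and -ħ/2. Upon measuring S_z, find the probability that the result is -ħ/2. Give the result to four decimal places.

0.2647

The -ħ/2 outcome corresponds to |-z⟩. Its amplitude in |ψ⟩ is 3i/√34.
P = |3i|² / 34 = 9/34.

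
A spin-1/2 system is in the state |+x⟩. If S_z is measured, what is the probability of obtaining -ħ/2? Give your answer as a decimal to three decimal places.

0.500

In the S_z basis, |+x⟩ = (|↑⟩ + |↓⟩)/√2 and |-z⟩ = |↓⟩.
|⟨-z|+x⟩|² = 1/2.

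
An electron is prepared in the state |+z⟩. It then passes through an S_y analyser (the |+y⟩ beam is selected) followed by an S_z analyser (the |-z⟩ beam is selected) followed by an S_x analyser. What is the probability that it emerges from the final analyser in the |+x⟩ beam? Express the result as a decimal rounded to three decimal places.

0.125

First analyser (S_y): from |+z⟩, P(|+y⟩) = 1/2.
After stage 1 the state is |+y⟩; P(|-z⟩) = |⟨-z|+y⟩|² = 1/2.
After stage 2 the state is |-z⟩; P(|+x⟩) = |⟨+x|-z⟩|² = 1/2.
Joint probability = 1/2 × 1/2 × 1/2 = 0.125.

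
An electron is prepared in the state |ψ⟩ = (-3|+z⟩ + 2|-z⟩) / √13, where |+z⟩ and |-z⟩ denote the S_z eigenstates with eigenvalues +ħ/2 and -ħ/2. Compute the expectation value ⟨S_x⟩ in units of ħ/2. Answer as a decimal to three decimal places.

⟨σ_x⟩ = 2 Re(a* b)/(|a|²+|b|²) with a = -3, b = 2.
a* b = -6, so ⟨σ_x⟩ = -12/13.
⟨S_x⟩ = (ħ/2)·⟨σ_x⟩.

-0.923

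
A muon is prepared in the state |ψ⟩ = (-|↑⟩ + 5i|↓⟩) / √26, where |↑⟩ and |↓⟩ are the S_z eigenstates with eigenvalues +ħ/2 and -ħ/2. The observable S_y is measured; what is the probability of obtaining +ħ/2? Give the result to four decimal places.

|+y⟩ = (|↑⟩ + i|↓⟩)/√2, so ⟨+y|ψ⟩ = (4) / (√2·√26).
P = |4|² / 52 = 16/52.

0.3077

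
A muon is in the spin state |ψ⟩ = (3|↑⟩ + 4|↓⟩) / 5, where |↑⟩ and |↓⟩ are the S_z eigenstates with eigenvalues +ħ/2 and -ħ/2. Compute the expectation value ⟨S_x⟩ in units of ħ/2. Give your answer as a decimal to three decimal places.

⟨σ_x⟩ = 2 Re(a* b)/(|a|²+|b|²) with a = 3, b = 4.
a* b = 12, so ⟨σ_x⟩ = 24/25.
⟨S_x⟩ = (ħ/2)·⟨σ_x⟩.

0.960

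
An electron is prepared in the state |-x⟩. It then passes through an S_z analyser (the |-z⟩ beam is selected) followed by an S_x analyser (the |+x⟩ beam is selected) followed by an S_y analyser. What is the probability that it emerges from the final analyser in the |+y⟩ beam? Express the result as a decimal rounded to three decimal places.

First analyser (S_z): from |-x⟩, P(|-z⟩) = 1/2.
After stage 1 the state is |-z⟩; P(|+x⟩) = |⟨+x|-z⟩|² = 1/2.
After stage 2 the state is |+x⟩; P(|+y⟩) = |⟨+y|+x⟩|² = 1/2.
Joint probability = 1/2 × 1/2 × 1/2 = 0.125.

0.125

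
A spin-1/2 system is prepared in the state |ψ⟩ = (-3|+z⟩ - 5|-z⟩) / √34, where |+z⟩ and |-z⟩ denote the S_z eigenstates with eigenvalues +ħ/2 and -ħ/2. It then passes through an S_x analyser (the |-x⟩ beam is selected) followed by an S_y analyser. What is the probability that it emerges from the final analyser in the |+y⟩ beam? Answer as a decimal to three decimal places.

First analyser (S_x): P(|-x⟩) = |⟨-x|ψ⟩|² = 4/68.
After stage 1 the state is |-x⟩; P(|+y⟩) = |⟨+y|-x⟩|² = 1/2.
Joint probability = 4/68 × 1/2 = 0.029.

0.029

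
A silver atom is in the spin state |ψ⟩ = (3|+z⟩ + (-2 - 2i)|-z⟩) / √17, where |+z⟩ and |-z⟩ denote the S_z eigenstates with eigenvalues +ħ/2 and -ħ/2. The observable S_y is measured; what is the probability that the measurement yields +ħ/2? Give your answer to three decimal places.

0.147

|+y⟩ = (|+z⟩ + i|-z⟩)/√2, so ⟨+y|ψ⟩ = (1 + 2i) / (√2·√17).
P = |1 + 2i|² / 34 = 5/34.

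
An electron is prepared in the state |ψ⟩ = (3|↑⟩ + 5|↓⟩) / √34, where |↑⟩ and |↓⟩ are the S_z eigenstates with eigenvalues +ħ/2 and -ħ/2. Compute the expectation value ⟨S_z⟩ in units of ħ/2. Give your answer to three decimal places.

-0.471

⟨σ_z⟩ = |a|² - |b|² divided by |a|²+|b|², with a, b the |↑⟩, |↓⟩ amplitudes.
= (9 - 25)/34 = -16/34.
⟨S_z⟩ = (ħ/2)·⟨σ_z⟩.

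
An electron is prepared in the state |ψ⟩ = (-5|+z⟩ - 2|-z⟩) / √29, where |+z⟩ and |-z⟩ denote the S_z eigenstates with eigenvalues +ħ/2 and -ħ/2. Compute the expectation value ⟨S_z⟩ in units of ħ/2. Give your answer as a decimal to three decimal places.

⟨σ_z⟩ = |a|² - |b|² divided by |a|²+|b|², with a, b the |+z⟩, |-z⟩ amplitudes.
= (25 - 4)/29 = 21/29.
⟨S_z⟩ = (ħ/2)·⟨σ_z⟩.

0.724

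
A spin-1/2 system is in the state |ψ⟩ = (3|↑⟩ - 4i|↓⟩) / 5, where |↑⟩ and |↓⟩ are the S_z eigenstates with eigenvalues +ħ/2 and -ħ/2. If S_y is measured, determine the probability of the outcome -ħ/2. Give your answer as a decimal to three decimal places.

|-y⟩ = (|↑⟩ - i|↓⟩)/√2, so ⟨-y|ψ⟩ = (7) / (√2·5).
P = |7|² / 50 = 49/50.

0.980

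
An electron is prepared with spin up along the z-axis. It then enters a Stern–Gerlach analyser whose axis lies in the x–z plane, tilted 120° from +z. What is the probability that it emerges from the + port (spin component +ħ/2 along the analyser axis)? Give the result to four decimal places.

For spin-½, the probability of finding spin-up along an axis at angle θ to the initial spin direction is cos²(θ/2); spin-down is sin²(θ/2).
θ = 120°, so P = cos²(60°) ≈ 0.2500.

0.2500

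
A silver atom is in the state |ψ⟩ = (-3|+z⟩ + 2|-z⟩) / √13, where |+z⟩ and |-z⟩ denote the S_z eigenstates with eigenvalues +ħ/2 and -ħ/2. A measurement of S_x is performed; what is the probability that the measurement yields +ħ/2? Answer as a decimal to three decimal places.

0.038

|+x⟩ = (|+z⟩ + |-z⟩)/√2, so ⟨+x|ψ⟩ = (-1) / (√2·√13).
P = |-1|² / 26 = 1/26.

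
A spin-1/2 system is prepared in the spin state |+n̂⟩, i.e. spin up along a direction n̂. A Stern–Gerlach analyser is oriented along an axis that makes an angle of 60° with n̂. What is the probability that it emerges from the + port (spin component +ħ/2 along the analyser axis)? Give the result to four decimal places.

For spin-½, the probability of finding spin-up along an axis at angle θ to the initial spin direction is cos²(θ/2); spin-down is sin²(θ/2).
θ = 60°, so P = cos²(30°) ≈ 0.7500.

0.7500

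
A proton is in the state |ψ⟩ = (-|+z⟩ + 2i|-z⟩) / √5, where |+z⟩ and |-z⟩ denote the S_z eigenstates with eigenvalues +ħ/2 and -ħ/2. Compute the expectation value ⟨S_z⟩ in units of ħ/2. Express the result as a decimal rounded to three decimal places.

⟨σ_z⟩ = |a|² - |b|² divided by |a|²+|b|², with a, b the |+z⟩, |-z⟩ amplitudes.
= (1 - 4)/5 = -3/5.
⟨S_z⟩ = (ħ/2)·⟨σ_z⟩.

-0.600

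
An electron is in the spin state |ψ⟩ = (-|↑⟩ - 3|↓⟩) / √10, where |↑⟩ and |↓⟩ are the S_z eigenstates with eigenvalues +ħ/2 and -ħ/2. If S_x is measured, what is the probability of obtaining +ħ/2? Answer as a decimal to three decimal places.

|+x⟩ = (|↑⟩ + |↓⟩)/√2, so ⟨+x|ψ⟩ = (-4) / (√2·√10).
P = |-4|² / 20 = 16/20.

0.800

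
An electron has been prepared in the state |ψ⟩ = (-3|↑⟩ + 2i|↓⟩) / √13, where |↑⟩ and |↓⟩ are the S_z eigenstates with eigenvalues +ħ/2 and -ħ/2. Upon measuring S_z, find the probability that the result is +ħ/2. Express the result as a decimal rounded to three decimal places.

0.692

The +ħ/2 outcome corresponds to |↑⟩. Its amplitude in |ψ⟩ is -3/√13.
P = |-3|² / 13 = 9/13.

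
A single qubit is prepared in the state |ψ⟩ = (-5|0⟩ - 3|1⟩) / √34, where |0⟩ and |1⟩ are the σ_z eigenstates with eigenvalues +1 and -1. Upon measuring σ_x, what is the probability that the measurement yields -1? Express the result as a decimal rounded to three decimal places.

|-x⟩ = (|0⟩ - |1⟩)/√2, so ⟨-x|ψ⟩ = (-2) / (√2·√34).
P = |-2|² / 68 = 4/68.

0.059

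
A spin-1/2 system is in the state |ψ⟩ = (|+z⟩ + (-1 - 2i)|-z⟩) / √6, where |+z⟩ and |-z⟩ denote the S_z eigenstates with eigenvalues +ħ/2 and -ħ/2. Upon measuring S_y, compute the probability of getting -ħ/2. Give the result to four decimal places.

|-y⟩ = (|+z⟩ - i|-z⟩)/√2, so ⟨-y|ψ⟩ = (3 - i) / (√2·√6).
P = |3 - i|² / 12 = 10/12.

0.8333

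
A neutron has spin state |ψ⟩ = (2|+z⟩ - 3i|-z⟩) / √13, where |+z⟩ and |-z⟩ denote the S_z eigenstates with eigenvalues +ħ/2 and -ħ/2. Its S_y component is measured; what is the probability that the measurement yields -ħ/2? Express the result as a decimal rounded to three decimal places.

0.962

|-y⟩ = (|+z⟩ - i|-z⟩)/√2, so ⟨-y|ψ⟩ = (5) / (√2·√13).
P = |5|² / 26 = 25/26.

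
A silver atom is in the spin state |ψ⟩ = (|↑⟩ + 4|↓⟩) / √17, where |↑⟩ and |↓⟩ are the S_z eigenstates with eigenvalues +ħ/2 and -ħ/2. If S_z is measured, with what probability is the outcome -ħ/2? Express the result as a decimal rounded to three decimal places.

The -ħ/2 outcome corresponds to |↓⟩. Its amplitude in |ψ⟩ is 4/√17.
P = |4|² / 17 = 16/17.

0.941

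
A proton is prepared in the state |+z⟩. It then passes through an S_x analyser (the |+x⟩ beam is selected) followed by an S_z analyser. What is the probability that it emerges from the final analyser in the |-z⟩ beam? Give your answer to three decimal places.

First analyser (S_x): from |+z⟩, P(|+x⟩) = 1/2.
After stage 1 the state is |+x⟩; P(|-z⟩) = |⟨-z|+x⟩|² = 1/2.
Joint probability = 1/2 × 1/2 = 0.250.

0.250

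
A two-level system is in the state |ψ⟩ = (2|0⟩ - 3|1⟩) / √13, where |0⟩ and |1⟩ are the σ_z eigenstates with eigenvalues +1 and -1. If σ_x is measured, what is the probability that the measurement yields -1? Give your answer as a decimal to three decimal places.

|-x⟩ = (|0⟩ - |1⟩)/√2, so ⟨-x|ψ⟩ = (5) / (√2·√13).
P = |5|² / 26 = 25/26.

0.962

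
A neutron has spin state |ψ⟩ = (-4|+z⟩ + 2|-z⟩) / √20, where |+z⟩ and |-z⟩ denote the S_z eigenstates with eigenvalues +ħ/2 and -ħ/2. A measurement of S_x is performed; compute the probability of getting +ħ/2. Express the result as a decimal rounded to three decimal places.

|+x⟩ = (|+z⟩ + |-z⟩)/√2, so ⟨+x|ψ⟩ = (-2) / (√2·√20).
P = |-2|² / 40 = 4/40.

0.100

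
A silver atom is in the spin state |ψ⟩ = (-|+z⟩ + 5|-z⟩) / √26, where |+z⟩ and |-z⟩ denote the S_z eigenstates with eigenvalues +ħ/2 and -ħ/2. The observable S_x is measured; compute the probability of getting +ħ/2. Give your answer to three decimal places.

|+x⟩ = (|+z⟩ + |-z⟩)/√2, so ⟨+x|ψ⟩ = (4) / (√2·√26).
P = |4|² / 52 = 16/52.

0.308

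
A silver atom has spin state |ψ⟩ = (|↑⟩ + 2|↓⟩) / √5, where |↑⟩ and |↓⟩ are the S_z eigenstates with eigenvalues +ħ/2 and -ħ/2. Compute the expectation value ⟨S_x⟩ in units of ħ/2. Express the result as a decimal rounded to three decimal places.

0.800

⟨σ_x⟩ = 2 Re(a* b)/(|a|²+|b|²) with a = 1, b = 2.
a* b = 2, so ⟨σ_x⟩ = 4/5.
⟨S_x⟩ = (ħ/2)·⟨σ_x⟩.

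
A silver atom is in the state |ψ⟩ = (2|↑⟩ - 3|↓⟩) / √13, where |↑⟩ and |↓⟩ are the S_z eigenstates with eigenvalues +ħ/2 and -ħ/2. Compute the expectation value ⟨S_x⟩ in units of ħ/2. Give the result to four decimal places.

-0.9231

⟨σ_x⟩ = 2 Re(a* b)/(|a|²+|b|²) with a = 2, b = -3.
a* b = -6, so ⟨σ_x⟩ = -12/13.
⟨S_x⟩ = (ħ/2)·⟨σ_x⟩.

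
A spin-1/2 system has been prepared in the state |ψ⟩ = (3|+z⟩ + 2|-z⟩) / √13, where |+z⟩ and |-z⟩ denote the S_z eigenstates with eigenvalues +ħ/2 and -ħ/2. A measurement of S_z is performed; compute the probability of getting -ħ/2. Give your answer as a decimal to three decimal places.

The -ħ/2 outcome corresponds to |-z⟩. Its amplitude in |ψ⟩ is 2/√13.
P = |2|² / 13 = 4/13.

0.308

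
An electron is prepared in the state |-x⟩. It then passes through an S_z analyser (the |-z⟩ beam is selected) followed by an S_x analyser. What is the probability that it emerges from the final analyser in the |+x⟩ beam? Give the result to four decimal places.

First analyser (S_z): from |-x⟩, P(|-z⟩) = 1/2.
After stage 1 the state is |-z⟩; P(|+x⟩) = |⟨+x|-z⟩|² = 1/2.
Joint probability = 1/2 × 1/2 = 0.2500.

0.2500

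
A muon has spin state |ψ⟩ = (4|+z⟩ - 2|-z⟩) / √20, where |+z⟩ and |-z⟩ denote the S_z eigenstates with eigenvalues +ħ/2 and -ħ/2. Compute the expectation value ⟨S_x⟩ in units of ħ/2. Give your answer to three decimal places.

⟨σ_x⟩ = 2 Re(a* b)/(|a|²+|b|²) with a = 4, b = -2.
a* b = -8, so ⟨σ_x⟩ = -16/20.
⟨S_x⟩ = (ħ/2)·⟨σ_x⟩.

-0.800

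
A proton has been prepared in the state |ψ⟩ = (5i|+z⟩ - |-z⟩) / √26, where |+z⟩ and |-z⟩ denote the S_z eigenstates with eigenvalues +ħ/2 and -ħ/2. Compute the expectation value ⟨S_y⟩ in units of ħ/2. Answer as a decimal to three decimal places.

⟨σ_y⟩ = 2 Im(a* b)/(|a|²+|b|²) with a = 5i, b = -1.
a* b = 5i, so ⟨σ_y⟩ = 10/26.
⟨S_y⟩ = (ħ/2)·⟨σ_y⟩.

0.385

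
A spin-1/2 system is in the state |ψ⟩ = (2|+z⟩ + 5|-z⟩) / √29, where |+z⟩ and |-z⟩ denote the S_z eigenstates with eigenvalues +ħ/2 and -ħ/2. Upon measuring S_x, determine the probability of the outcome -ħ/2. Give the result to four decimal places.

|-x⟩ = (|+z⟩ - |-z⟩)/√2, so ⟨-x|ψ⟩ = (-3) / (√2·√29).
P = |-3|² / 58 = 9/58.

0.1552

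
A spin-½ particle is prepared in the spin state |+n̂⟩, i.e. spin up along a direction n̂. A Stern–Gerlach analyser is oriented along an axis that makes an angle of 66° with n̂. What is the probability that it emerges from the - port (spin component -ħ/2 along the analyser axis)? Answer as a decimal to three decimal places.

0.297

For spin-½, the probability of finding spin-up along an axis at angle θ to the initial spin direction is cos²(θ/2); spin-down is sin²(θ/2).
θ = 66°, so P = sin²(33°) ≈ 0.297.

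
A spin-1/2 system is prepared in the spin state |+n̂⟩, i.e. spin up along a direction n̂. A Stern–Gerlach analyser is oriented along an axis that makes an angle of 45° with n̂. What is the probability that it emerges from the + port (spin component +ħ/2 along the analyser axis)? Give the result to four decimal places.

0.8536

For spin-½, the probability of finding spin-up along an axis at angle θ to the initial spin direction is cos²(θ/2); spin-down is sin²(θ/2).
θ = 45°, so P = cos²(22.5°) ≈ 0.8536.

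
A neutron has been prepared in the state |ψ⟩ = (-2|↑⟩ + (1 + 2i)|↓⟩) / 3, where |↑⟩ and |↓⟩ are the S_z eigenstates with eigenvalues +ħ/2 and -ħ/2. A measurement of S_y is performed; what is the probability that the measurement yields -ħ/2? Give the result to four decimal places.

|-y⟩ = (|↑⟩ - i|↓⟩)/√2, so ⟨-y|ψ⟩ = (-4 + i) / (√2·3).
P = |-4 + i|² / 18 = 17/18.

0.9444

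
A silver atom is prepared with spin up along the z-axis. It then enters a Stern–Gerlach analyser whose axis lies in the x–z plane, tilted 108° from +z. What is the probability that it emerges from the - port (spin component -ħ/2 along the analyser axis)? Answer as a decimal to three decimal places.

0.655

For spin-½, the probability of finding spin-up along an axis at angle θ to the initial spin direction is cos²(θ/2); spin-down is sin²(θ/2).
θ = 108°, so P = sin²(54°) ≈ 0.655.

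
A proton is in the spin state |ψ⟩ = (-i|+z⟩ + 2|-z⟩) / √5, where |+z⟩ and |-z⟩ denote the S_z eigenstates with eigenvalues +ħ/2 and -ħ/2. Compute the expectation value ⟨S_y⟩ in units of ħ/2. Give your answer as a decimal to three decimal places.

0.800

⟨σ_y⟩ = 2 Im(a* b)/(|a|²+|b|²) with a = -i, b = 2.
a* b = 2i, so ⟨σ_y⟩ = 4/5.
⟨S_y⟩ = (ħ/2)·⟨σ_y⟩.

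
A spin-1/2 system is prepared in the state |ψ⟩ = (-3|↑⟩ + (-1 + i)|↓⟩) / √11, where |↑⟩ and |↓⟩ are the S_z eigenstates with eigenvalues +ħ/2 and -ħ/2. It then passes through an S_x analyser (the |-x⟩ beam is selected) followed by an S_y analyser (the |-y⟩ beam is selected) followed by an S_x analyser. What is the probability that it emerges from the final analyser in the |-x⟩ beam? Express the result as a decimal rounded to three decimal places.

First analyser (S_x): P(|-x⟩) = |⟨-x|ψ⟩|² = 5/22.
After stage 1 the state is |-x⟩; P(|-y⟩) = |⟨-y|-x⟩|² = 1/2.
After stage 2 the state is |-y⟩; P(|-x⟩) = |⟨-x|-y⟩|² = 1/2.
Joint probability = 5/22 × 1/2 × 1/2 = 0.057.

0.057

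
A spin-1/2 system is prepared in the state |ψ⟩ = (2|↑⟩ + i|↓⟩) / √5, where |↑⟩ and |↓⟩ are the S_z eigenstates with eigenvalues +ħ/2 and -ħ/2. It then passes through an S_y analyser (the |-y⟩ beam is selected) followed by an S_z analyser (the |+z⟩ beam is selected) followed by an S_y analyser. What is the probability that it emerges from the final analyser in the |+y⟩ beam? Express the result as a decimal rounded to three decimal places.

0.025

First analyser (S_y): P(|-y⟩) = |⟨-y|ψ⟩|² = 1/10.
After stage 1 the state is |-y⟩; P(|+z⟩) = |⟨+z|-y⟩|² = 1/2.
After stage 2 the state is |+z⟩; P(|+y⟩) = |⟨+y|+z⟩|² = 1/2.
Joint probability = 1/10 × 1/2 × 1/2 = 0.025.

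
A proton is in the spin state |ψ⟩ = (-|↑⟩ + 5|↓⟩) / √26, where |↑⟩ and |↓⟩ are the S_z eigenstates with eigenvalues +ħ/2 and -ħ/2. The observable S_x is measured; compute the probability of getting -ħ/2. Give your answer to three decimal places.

|-x⟩ = (|↑⟩ - |↓⟩)/√2, so ⟨-x|ψ⟩ = (-6) / (√2·√26).
P = |-6|² / 52 = 36/52.

0.692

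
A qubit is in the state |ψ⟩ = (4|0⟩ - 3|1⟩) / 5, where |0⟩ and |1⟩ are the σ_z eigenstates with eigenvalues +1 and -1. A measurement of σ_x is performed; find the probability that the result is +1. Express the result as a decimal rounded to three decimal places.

|+x⟩ = (|0⟩ + |1⟩)/√2, so ⟨+x|ψ⟩ = (1) / (√2·5).
P = |1|² / 50 = 1/50.

0.020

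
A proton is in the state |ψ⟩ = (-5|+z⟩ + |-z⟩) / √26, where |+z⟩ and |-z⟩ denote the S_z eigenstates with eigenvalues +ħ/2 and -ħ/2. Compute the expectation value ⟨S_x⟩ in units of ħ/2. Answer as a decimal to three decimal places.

-0.385

⟨σ_x⟩ = 2 Re(a* b)/(|a|²+|b|²) with a = -5, b = 1.
a* b = -5, so ⟨σ_x⟩ = -10/26.
⟨S_x⟩ = (ħ/2)·⟨σ_x⟩.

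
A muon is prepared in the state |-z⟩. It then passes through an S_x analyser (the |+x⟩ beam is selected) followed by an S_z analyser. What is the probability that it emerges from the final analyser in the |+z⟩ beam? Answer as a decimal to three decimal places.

First analyser (S_x): from |-z⟩, P(|+x⟩) = 1/2.
After stage 1 the state is |+x⟩; P(|+z⟩) = |⟨+z|+x⟩|² = 1/2.
Joint probability = 1/2 × 1/2 = 0.250.

0.250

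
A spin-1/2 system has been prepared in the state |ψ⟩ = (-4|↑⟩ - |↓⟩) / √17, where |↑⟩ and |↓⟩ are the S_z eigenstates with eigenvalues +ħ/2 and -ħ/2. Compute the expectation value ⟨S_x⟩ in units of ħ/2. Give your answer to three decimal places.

⟨σ_x⟩ = 2 Re(a* b)/(|a|²+|b|²) with a = -4, b = -1.
a* b = 4, so ⟨σ_x⟩ = 8/17.
⟨S_x⟩ = (ħ/2)·⟨σ_x⟩.

0.471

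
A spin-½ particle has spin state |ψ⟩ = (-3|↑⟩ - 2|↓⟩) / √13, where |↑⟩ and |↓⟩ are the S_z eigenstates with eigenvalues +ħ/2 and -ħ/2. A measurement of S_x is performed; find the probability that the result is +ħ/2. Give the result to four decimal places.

|+x⟩ = (|↑⟩ + |↓⟩)/√2, so ⟨+x|ψ⟩ = (-5) / (√2·√13).
P = |-5|² / 26 = 25/26.

0.9615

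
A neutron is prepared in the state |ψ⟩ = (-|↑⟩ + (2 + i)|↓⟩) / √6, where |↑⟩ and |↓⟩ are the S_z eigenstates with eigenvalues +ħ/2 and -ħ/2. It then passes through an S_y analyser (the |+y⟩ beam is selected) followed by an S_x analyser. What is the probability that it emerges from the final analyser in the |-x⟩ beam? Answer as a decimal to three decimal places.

First analyser (S_y): P(|+y⟩) = |⟨+y|ψ⟩|² = 4/12.
After stage 1 the state is |+y⟩; P(|-x⟩) = |⟨-x|+y⟩|² = 1/2.
Joint probability = 4/12 × 1/2 = 0.167.

0.167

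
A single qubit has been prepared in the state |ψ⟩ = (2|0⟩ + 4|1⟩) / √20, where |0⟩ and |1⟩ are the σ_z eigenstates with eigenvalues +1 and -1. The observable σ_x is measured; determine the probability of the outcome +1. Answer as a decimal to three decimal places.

0.900

|+x⟩ = (|0⟩ + |1⟩)/√2, so ⟨+x|ψ⟩ = (6) / (√2·√20).
P = |6|² / 40 = 36/40.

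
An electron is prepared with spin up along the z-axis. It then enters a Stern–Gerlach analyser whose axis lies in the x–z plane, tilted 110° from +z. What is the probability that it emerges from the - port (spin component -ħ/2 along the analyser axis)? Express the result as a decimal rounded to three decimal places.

0.671

For spin-½, the probability of finding spin-up along an axis at angle θ to the initial spin direction is cos²(θ/2); spin-down is sin²(θ/2).
θ = 110°, so P = sin²(55°) ≈ 0.671.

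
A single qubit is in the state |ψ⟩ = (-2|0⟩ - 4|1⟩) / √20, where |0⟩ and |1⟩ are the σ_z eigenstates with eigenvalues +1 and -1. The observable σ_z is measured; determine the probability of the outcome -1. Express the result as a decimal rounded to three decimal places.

0.800

The -1 outcome corresponds to |1⟩. Its amplitude in |ψ⟩ is -4/√20.
P = |-4|² / 20 = 16/20.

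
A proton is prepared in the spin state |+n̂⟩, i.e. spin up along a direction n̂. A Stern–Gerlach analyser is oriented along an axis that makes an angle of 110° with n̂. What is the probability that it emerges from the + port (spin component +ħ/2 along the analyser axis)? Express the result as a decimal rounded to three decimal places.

0.329

For spin-½, the probability of finding spin-up along an axis at angle θ to the initial spin direction is cos²(θ/2); spin-down is sin²(θ/2).
θ = 110°, so P = cos²(55°) ≈ 0.329.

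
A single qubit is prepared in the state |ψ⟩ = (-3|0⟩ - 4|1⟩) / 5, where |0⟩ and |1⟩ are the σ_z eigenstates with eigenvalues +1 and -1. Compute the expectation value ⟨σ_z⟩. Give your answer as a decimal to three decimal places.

-0.280

⟨σ_z⟩ = |a|² - |b|² divided by |a|²+|b|², with a, b the |0⟩, |1⟩ amplitudes.
= (9 - 16)/25 = -7/25.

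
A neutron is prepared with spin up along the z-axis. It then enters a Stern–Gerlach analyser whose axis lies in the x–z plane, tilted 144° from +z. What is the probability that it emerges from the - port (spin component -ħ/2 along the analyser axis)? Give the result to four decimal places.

0.9045

For spin-½, the probability of finding spin-up along an axis at angle θ to the initial spin direction is cos²(θ/2); spin-down is sin²(θ/2).
θ = 144°, so P = sin²(72°) ≈ 0.9045.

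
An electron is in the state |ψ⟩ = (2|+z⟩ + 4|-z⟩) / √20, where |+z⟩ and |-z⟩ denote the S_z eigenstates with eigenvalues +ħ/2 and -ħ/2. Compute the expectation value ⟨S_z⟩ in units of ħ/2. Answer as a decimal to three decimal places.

⟨σ_z⟩ = |a|² - |b|² divided by |a|²+|b|², with a, b the |+z⟩, |-z⟩ amplitudes.
= (4 - 16)/20 = -12/20.
⟨S_z⟩ = (ħ/2)·⟨σ_z⟩.

-0.600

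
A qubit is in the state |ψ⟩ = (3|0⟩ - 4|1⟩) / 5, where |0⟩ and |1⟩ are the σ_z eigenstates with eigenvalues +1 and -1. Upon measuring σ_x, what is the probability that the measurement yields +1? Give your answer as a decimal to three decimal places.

|+x⟩ = (|0⟩ + |1⟩)/√2, so ⟨+x|ψ⟩ = (-1) / (√2·5).
P = |-1|² / 50 = 1/50.

0.020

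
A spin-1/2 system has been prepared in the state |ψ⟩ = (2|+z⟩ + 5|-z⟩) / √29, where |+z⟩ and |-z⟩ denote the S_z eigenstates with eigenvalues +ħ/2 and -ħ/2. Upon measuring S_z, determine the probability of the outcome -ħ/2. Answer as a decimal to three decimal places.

0.862

The -ħ/2 outcome corresponds to |-z⟩. Its amplitude in |ψ⟩ is 5/√29.
P = |5|² / 29 = 25/29.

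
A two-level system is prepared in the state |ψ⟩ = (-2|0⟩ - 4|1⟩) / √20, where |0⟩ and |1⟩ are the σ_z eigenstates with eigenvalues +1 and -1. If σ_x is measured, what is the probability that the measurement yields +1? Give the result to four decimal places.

0.9000

|+x⟩ = (|0⟩ + |1⟩)/√2, so ⟨+x|ψ⟩ = (-6) / (√2·√20).
P = |-6|² / 40 = 36/40.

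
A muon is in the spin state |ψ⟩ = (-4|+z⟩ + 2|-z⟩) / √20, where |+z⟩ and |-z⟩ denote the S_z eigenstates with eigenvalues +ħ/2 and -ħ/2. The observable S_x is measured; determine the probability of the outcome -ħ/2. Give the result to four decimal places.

0.9000

|-x⟩ = (|+z⟩ - |-z⟩)/√2, so ⟨-x|ψ⟩ = (-6) / (√2·√20).
P = |-6|² / 40 = 36/40.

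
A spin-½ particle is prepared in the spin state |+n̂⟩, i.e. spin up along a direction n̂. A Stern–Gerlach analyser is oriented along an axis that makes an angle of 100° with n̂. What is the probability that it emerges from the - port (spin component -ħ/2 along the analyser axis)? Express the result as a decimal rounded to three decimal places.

For spin-½, the probability of finding spin-up along an axis at angle θ to the initial spin direction is cos²(θ/2); spin-down is sin²(θ/2).
θ = 100°, so P = sin²(50°) ≈ 0.587.

0.587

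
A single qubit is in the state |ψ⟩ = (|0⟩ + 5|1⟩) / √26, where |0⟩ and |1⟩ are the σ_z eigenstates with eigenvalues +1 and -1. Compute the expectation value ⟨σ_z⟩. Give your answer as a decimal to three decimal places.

-0.923

⟨σ_z⟩ = |a|² - |b|² divided by |a|²+|b|², with a, b the |0⟩, |1⟩ amplitudes.
= (1 - 25)/26 = -24/26.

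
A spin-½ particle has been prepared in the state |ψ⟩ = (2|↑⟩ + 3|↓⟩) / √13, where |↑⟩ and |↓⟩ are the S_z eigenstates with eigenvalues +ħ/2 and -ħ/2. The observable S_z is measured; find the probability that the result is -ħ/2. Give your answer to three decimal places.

The -ħ/2 outcome corresponds to |↓⟩. Its amplitude in |ψ⟩ is 3/√13.
P = |3|² / 13 = 9/13.

0.692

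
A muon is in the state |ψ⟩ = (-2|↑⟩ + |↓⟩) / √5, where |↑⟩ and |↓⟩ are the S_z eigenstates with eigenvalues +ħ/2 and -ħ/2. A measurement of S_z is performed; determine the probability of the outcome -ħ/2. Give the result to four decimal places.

The -ħ/2 outcome corresponds to |↓⟩. Its amplitude in |ψ⟩ is 1/√5.
P = |1|² / 5 = 1/5.

0.2000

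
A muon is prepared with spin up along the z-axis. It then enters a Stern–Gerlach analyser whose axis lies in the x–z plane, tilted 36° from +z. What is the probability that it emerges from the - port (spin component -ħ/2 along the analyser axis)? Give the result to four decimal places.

0.0955

For spin-½, the probability of finding spin-up along an axis at angle θ to the initial spin direction is cos²(θ/2); spin-down is sin²(θ/2).
θ = 36°, so P = sin²(18°) ≈ 0.0955.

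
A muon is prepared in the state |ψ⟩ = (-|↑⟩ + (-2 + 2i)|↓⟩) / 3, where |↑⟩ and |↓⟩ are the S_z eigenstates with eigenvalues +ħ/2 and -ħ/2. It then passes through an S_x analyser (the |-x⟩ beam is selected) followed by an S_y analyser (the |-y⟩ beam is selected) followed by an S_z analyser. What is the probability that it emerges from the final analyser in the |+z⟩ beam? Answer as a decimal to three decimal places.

0.069

First analyser (S_x): P(|-x⟩) = |⟨-x|ψ⟩|² = 5/18.
After stage 1 the state is |-x⟩; P(|-y⟩) = |⟨-y|-x⟩|² = 1/2.
After stage 2 the state is |-y⟩; P(|+z⟩) = |⟨+z|-y⟩|² = 1/2.
Joint probability = 5/18 × 1/2 × 1/2 = 0.069.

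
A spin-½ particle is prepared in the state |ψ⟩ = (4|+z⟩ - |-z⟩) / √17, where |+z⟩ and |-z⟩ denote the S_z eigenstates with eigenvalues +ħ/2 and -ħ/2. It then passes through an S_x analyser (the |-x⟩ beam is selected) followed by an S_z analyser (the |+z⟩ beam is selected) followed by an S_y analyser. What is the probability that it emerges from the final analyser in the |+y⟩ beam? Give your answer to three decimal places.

0.184

First analyser (S_x): P(|-x⟩) = |⟨-x|ψ⟩|² = 25/34.
After stage 1 the state is |-x⟩; P(|+z⟩) = |⟨+z|-x⟩|² = 1/2.
After stage 2 the state is |+z⟩; P(|+y⟩) = |⟨+y|+z⟩|² = 1/2.
Joint probability = 25/34 × 1/2 × 1/2 = 0.184.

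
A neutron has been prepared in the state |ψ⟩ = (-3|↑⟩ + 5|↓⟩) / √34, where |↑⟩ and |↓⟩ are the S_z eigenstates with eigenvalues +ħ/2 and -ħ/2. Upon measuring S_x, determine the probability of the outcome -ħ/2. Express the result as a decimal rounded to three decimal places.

|-x⟩ = (|↑⟩ - |↓⟩)/√2, so ⟨-x|ψ⟩ = (-8) / (√2·√34).
P = |-8|² / 68 = 64/68.

0.941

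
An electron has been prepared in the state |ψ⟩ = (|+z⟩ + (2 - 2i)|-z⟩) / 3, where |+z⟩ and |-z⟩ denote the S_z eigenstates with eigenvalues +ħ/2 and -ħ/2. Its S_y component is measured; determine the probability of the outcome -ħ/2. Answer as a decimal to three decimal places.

|-y⟩ = (|+z⟩ - i|-z⟩)/√2, so ⟨-y|ψ⟩ = (3 + 2i) / (√2·3).
P = |3 + 2i|² / 18 = 13/18.

0.722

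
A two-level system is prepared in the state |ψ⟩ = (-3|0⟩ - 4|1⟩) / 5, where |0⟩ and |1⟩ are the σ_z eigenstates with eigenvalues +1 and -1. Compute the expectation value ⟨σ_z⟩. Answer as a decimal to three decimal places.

⟨σ_z⟩ = |a|² - |b|² divided by |a|²+|b|², with a, b the |0⟩, |1⟩ amplitudes.
= (9 - 16)/25 = -7/25.

-0.280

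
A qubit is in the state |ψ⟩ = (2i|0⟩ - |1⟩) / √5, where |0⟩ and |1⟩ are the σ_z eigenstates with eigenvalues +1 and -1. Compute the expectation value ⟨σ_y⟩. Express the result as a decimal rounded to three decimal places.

⟨σ_y⟩ = 2 Im(a* b)/(|a|²+|b|²) with a = 2i, b = -1.
a* b = 2i, so ⟨σ_y⟩ = 4/5.

0.800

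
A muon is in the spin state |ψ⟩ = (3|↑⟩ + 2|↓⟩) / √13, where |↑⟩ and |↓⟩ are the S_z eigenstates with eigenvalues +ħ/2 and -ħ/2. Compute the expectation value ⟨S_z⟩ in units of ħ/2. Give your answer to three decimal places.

0.385

⟨σ_z⟩ = |a|² - |b|² divided by |a|²+|b|², with a, b the |↑⟩, |↓⟩ amplitudes.
= (9 - 4)/13 = 5/13.
⟨S_z⟩ = (ħ/2)·⟨σ_z⟩.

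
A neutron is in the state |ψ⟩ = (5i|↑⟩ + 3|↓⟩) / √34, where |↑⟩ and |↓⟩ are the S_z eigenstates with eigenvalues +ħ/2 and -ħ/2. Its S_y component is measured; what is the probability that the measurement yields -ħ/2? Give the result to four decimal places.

0.9412

|-y⟩ = (|↑⟩ - i|↓⟩)/√2, so ⟨-y|ψ⟩ = (8i) / (√2·√34).
P = |8i|² / 68 = 64/68.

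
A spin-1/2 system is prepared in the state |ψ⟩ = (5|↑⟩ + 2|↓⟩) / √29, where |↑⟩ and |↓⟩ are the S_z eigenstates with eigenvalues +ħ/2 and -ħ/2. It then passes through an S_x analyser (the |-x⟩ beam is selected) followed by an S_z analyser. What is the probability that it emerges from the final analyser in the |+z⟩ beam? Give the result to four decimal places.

First analyser (S_x): P(|-x⟩) = |⟨-x|ψ⟩|² = 9/58.
After stage 1 the state is |-x⟩; P(|+z⟩) = |⟨+z|-x⟩|² = 1/2.
Joint probability = 9/58 × 1/2 = 0.0776.

0.0776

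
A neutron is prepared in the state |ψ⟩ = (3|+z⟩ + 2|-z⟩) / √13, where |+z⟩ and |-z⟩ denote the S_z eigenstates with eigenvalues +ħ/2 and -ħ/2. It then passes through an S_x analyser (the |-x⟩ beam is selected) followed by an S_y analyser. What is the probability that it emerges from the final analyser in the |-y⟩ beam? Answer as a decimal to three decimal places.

0.019

First analyser (S_x): P(|-x⟩) = |⟨-x|ψ⟩|² = 1/26.
After stage 1 the state is |-x⟩; P(|-y⟩) = |⟨-y|-x⟩|² = 1/2.
Joint probability = 1/26 × 1/2 = 0.019.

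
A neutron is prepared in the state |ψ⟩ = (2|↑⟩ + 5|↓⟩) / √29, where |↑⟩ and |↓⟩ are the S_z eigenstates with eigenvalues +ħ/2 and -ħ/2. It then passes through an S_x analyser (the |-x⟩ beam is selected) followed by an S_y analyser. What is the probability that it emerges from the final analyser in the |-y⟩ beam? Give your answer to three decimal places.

0.078

First analyser (S_x): P(|-x⟩) = |⟨-x|ψ⟩|² = 9/58.
After stage 1 the state is |-x⟩; P(|-y⟩) = |⟨-y|-x⟩|² = 1/2.
Joint probability = 9/58 × 1/2 = 0.078.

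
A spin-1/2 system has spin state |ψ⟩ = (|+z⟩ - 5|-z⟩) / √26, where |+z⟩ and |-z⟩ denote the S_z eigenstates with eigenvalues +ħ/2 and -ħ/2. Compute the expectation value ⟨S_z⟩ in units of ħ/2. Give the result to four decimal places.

-0.9231

⟨σ_z⟩ = |a|² - |b|² divided by |a|²+|b|², with a, b the |+z⟩, |-z⟩ amplitudes.
= (1 - 25)/26 = -24/26.
⟨S_z⟩ = (ħ/2)·⟨σ_z⟩.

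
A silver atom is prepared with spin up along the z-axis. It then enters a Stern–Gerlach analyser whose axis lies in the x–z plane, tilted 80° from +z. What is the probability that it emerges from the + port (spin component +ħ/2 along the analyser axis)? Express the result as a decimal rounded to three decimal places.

For spin-½, the probability of finding spin-up along an axis at angle θ to the initial spin direction is cos²(θ/2); spin-down is sin²(θ/2).
θ = 80°, so P = cos²(40°) ≈ 0.587.

0.587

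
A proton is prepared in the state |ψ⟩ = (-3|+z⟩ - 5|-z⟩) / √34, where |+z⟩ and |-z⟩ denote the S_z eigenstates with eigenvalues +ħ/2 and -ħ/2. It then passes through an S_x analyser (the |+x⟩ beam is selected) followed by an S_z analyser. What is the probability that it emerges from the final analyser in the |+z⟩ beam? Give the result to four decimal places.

0.4706

First analyser (S_x): P(|+x⟩) = |⟨+x|ψ⟩|² = 64/68.
After stage 1 the state is |+x⟩; P(|+z⟩) = |⟨+z|+x⟩|² = 1/2.
Joint probability = 64/68 × 1/2 = 0.4706.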